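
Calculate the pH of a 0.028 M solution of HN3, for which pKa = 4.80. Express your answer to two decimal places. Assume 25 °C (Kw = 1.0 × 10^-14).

pH = 3.18

HN3 ⇌ N3- + H+
Ka = 10^(−4.80) = 1.58 × 10^-5
Ka = [H+]²/(0.028 − [H+]) = 1.58 × 10^-5
Since Ka ≪ C₀, [H+] ≈ √(Ka·C₀) = 6.65 × 10^-4 M.
Check: 2.4% ionized — well under 5%, approximation valid.
pH = −log[H+] = −log(6.65 × 10^-4) = 3.18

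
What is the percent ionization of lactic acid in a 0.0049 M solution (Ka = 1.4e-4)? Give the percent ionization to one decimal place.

15.5%

CH3CH(OH)COOH ⇌ CH3CH(OH)COO- + H+; let x = [H+] at equilibrium.
Solve x² + 0.00014x − 6.86e-07 = 0 → x = 7.61 × 10^-4 M
Fraction ionized = 7.61 × 10^-4 / 0.0049 = 0.1553 → 15.5%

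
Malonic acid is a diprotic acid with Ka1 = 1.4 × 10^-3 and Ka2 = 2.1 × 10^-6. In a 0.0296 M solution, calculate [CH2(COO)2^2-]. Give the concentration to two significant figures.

First ionization gives [H+] ≈ [CH2(COOH)COO-] = 5.78 × 10^-3 M.
Second step: Ka2 = [H+][CH2(COO)2^2-]/[CH2(COOH)COO-] ≈ [CH2(COO)2^2-] (since [H+] ≈ [CH2(COOH)COO-]).
So [CH2(COO)2^2-] ≈ Ka2.

2.1 × 10^-6 M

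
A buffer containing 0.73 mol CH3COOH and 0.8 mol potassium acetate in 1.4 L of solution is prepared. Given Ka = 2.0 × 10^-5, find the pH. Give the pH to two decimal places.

pH = 4.74

pKa = −log(2.0 × 10^-5) = 4.699
Using pH = pKa + log([base]/[acid]) with [base]/[acid] = 0.8/0.73:
pH = 4.699 + (+0.040) = 4.74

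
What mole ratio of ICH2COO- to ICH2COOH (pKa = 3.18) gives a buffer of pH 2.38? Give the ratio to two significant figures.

ratio = 0.16

pH = pKa + log(r) ⇒ log(r) = 2.38 − 3.18 = -0.80
r = [ICH2COO-]/[ICH2COOH] = 10^(-0.80) = 0.158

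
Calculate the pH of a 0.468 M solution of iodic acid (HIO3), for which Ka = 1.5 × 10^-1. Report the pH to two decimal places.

pH = 0.70

HIO3 ⇌ IO3- + H+
Let x = [H+] at equilibrium. Ka = x²/(0.468 − x).
x is not negligible relative to C₀; solve x² + 0.15·x − 0.0702 = 0.
x = [−0.15 + √(0.15² + 0.281)]/2 = 2.00 × 10^-1 M
pH = −log(2.00 × 10^-1) = 0.70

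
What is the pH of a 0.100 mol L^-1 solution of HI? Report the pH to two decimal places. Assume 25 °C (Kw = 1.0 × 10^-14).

HI is a strong acid and dissociates completely, so [H+] = 0.100 M.
pH = -log(0.1) = 1.00

pH = 1.00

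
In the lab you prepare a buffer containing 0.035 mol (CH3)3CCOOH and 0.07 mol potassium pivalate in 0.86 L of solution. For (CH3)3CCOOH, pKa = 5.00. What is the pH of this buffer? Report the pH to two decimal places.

Henderson–Hasselbalch: pH = pKa + log([(CH3)3CCOO-]/[(CH3)3CCOOH]) = 5.00 + log(0.07/0.035)
pH = 5.00 + (+0.301) = 5.30

pH = 5.30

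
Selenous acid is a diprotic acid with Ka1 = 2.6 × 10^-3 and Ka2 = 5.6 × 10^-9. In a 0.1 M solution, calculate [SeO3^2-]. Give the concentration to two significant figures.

First ionization gives [H+] ≈ [HSeO3-] = 1.49 × 10^-2 M.
Second step: Ka2 = [H+][SeO3^2-]/[HSeO3-] ≈ [SeO3^2-] (since [H+] ≈ [HSeO3-]).
So [SeO3^2-] ≈ Ka2.

5.6 × 10^-9 M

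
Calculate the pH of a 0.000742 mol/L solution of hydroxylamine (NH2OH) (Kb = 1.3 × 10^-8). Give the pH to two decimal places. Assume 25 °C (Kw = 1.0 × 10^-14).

pH = 8.49

NH2OH + H2O ⇌ NH3OH+ + OH-
Kb = x²/(0.000742 − x) = 1.3 × 10^-8
Assume x ≪ 0.000742: x ≈ √(1.3 × 10^-8 × 0.000742) = 3.11 × 10^-6 M
pOH = −log(3.11 × 10^-6) = 5.51; pH = 14.00 − 5.51 = 8.49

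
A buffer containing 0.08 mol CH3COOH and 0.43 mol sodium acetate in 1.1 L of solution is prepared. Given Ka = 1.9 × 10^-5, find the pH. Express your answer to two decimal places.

pKa = −log(1.9 × 10^-5) = 4.721
Henderson–Hasselbalch: pH = pKa + log([CH3COO-]/[CH3COOH]) = 4.721 + log(0.43/0.08)
pH = 4.721 + (+0.730) = 5.45

pH = 5.45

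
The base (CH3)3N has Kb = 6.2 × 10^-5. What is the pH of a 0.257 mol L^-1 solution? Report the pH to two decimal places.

(CH3)3N + H2O ⇌ (CH3)3NH+ + OH-
Kb = [OH-]²/(0.257 − [OH-]) = 6.2 × 10^-5
Assume [OH-] ≪ 0.257: [OH-] ≈ √(6.2 × 10^-5 × 0.257) = 3.99 × 10^-3 M
Check: 1.6% ionized — well under 5%, approximation valid.
pOH = 2.40, so pH = 14.00 − pOH = 11.60

pH = 11.60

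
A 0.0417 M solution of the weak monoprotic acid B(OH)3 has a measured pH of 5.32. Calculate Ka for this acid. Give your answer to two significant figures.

[H+] = 10^(-5.32) = 4.79 × 10^-6 M
At equilibrium [HA] = 0.0417 − 4.79 × 10^-6 = 4.17 × 10^-2 M
Ka = [H+][A-]/[HA] = (4.79 × 10^-6)² / 4.17 × 10^-2 = 5.5 × 10^-10

Ka = 5.5 × 10^-10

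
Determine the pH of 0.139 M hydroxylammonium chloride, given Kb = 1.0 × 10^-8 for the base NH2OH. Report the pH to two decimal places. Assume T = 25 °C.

pH = 3.43

NH3OH+ is the conjugate acid of the weak base NH2OH.
Ka = Kw/Kb = 1.0×10^-14 / 1.0 × 10^-8 = 1.00 × 10^-6
Let x = [H+] at equilibrium. Ka = x²/(0.139 − x).
Assume x ≪ 0.139: x ≈ √(1.00 × 10^-6 × 0.139) = 3.73 × 10^-4 M
pH = −log[H+] = −log(3.73 × 10^-4) = 3.43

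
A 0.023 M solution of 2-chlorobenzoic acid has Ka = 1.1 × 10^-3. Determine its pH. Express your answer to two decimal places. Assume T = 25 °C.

pH = 2.35

ClC6H4COOH ⇌ ClC6H4COO- + H+
Ka = [H+]²/(0.023 − [H+]) = 1.1 × 10^-3
The 5% rule fails; solving [H+]² + Ka·[H+] − Ka·C₀ = 0 exactly:
[H+] = [−0.0011 + √(0.0011² + 0.000101)]/2 = 4.51 × 10^-3 M
pH = −log(4.51 × 10^-3) = 2.35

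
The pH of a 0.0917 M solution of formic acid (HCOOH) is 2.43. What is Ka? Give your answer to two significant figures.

Ka = 1.6 × 10^-4

[H+] = 10^(-2.43) = 3.72 × 10^-3 M
At equilibrium [HA] = 0.0917 − 3.72 × 10^-3 = 8.80 × 10^-2 M
Ka = [H+][A-]/[HA] = (3.72 × 10^-3)² / 8.80 × 10^-2 = 1.6 × 10^-4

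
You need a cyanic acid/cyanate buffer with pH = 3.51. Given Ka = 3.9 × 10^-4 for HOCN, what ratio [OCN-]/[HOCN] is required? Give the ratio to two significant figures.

ratio = 1.3

pKa = -log(3.9 × 10^-4) = 3.409
pH = pKa + log(r) ⇒ log(r) = 3.51 − 3.409 = +0.101
r = [OCN-]/[HOCN] = 10^(+0.101) = 1.26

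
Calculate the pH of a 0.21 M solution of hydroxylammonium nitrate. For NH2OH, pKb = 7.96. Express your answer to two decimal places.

pH = 3.36

NH3OH+ is the conjugate acid of the weak base NH2OH.
Kb = 10^(−7.96) = 1.10 × 10^-8
Ka = Kw/Kb = 1.0×10^-14 / 1.10 × 10^-8 = 9.09 × 10^-7
Ka = [H+]²/(0.21 − [H+]) = 9.09 × 10^-7
Assume [H+] ≪ 0.21: [H+] ≈ √(9.09 × 10^-7 × 0.21) = 4.37 × 10^-4 M
([H+]/C₀ = 0.21% < 5%, so the approximation holds.)
pH = −log[H+] = −log(4.37 × 10^-4) = 3.36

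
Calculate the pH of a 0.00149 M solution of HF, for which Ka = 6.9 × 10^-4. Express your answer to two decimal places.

pH = 3.14

HF ⇌ F- + H+
From the ICE table, Ka = [H+]²/(0.00149 − [H+]) = 6.9 × 10^-4.
Here C₀/Ka ≈ 2.16, so the small-[H+] approximation fails. Use the quadratic:
[H+] = (−Ka + √(Ka² + 4·Ka·C₀))/2 = 7.26 × 10^-4 M
pH = −log[H+] = −log(7.26 × 10^-4) = 3.14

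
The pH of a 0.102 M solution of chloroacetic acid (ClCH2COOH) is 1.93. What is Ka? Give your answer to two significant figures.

Ka = 1.5 × 10^-3

[H+] = 10^(-1.93) = 1.17 × 10^-2 M
At equilibrium [HA] = 0.102 − 1.17 × 10^-2 = 9.03 × 10^-2 M
Ka = [H+][A-]/[HA] = (1.17 × 10^-2)² / 9.03 × 10^-2 = 1.5 × 10^-3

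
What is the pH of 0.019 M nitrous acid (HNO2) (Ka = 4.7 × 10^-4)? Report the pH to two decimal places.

pH = 2.56

HNO2 ⇌ NO2- + H+
Let x = [H+] at equilibrium. Ka = x²/(0.019 − x).
Here C₀/Ka ≈ 40.4, so the small-x approximation fails. Use the quadratic:
x = [−0.00047 + √(0.00047² + 3.57e-05)]/2 = 2.76 × 10^-3 M
pH = −log[H+] = −log(2.76 × 10^-3) = 2.56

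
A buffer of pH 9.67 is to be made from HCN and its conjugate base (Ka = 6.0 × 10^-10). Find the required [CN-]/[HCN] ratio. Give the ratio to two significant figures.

pKa = -log(6.0 × 10^-10) = 9.222
pH = pKa + log(r) ⇒ log(r) = 9.67 − 9.222 = +0.448
r = [CN-]/[HCN] = 10^(+0.448) = 2.81

ratio = 2.8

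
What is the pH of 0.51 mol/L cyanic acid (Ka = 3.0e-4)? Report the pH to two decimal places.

HOCN ⇌ OCN- + H+
From the ICE table, Ka = x²/(0.51 − x) = 3.0 × 10^-4.
Neglecting x in the denominator: x = √(3.0 × 10^-4 × 0.51) = 1.24 × 10^-2 M
Check: 2.4% ionized — well under 5%, approximation valid.
pH = −log[H+] = −log(1.24 × 10^-2) = 1.91

pH = 1.91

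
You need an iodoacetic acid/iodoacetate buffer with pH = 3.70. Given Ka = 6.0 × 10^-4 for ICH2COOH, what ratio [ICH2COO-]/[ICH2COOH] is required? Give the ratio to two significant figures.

pKa = -log(6.0 × 10^-4) = 3.222
pH = pKa + log(r) ⇒ log(r) = 3.70 − 3.222 = +0.478
r = [ICH2COO-]/[ICH2COOH] = 10^(+0.478) = 3.01

ratio = 3.0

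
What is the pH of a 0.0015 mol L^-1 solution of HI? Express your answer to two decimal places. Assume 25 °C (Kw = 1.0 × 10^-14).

pH = 2.82

HI is a strong acid and dissociates completely, so [H+] = 0.0015 M.
pH = -log(0.0015) = 2.82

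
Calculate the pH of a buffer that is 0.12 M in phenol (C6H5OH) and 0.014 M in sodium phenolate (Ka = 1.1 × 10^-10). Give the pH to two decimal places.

pH = 9.03

pKa = −log(1.1 × 10^-10) = 9.959
Henderson–Hasselbalch: pH = pKa + log([C6H5O-]/[C6H5OH]) = 9.959 + log(0.014/0.12)
pH = 9.959 + (-0.933) = 9.03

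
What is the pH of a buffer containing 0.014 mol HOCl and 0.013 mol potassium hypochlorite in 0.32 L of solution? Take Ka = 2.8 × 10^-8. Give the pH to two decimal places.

pH = 7.52

pKa = −log(2.8 × 10^-8) = 7.553
Using pH = pKa + log([base]/[acid]) with [base]/[acid] = 0.013/0.014:
pH = 7.553 + (-0.032) = 7.52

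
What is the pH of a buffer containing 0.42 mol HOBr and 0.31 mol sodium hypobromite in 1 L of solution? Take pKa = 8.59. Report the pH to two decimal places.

pH = 8.46

Using pH = pKa + log([base]/[acid]) with [base]/[acid] = 0.31/0.42:
pH = 8.59 + (-0.132) = 8.46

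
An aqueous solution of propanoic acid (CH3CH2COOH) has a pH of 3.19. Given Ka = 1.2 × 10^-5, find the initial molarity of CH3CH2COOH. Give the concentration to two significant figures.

[H+] = 10^(-3.19) = 6.46 × 10^-4 M = x
Ka = x²/(C₀ − x) ⇒ C₀ = x + x²/Ka
C₀ = 6.46 × 10^-4 + (6.46 × 10^-4)²/(1.2 × 10^-5) = 3.54 × 10^-2 M

C₀ = 3.5 × 10^-2 M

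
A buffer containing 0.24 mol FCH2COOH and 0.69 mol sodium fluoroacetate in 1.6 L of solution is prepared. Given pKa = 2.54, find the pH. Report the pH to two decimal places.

pH = 3.00

Using pH = pKa + log([base]/[acid]) with [base]/[acid] = 0.69/0.24:
pH = 2.54 + (+0.459) = 3.00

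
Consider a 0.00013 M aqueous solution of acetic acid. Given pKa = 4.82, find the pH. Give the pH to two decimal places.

pH = 4.43

CH3COOH ⇌ CH3COO- + H+
Ka = 10^(−4.82) = 1.51 × 10^-5
From the ICE table, Ka = x²/(0.00013 − x) = 1.51 × 10^-5.
Here C₀/Ka ≈ 8.61, so the small-x approximation fails. Use the quadratic:
x = (−Ka + √(Ka² + 4·Ka·C₀))/2 = 3.74 × 10^-5 M
pH = −log(3.74 × 10^-5) = 4.43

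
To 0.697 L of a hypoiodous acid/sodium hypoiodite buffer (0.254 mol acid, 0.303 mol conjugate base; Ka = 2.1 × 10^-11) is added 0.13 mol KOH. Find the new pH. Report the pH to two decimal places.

pH = 11.22

After neutralization: n(HOI) = 0.124 mol, n(OI-) = 0.433 mol.
pKa = −log(2.1 × 10^-11) = 10.678
pH = pKa + log(n_OI-/n_HOI) = 10.678 + log(0.433/0.124) = 10.678 + (+0.543)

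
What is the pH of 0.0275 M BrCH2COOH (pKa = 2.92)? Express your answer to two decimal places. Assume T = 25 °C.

BrCH2COOH ⇌ BrCH2COO- + H+
Ka = 10^(−2.92) = 1.20 × 10^-3
From the ICE table, Ka = x²/(0.0275 − x) = 1.20 × 10^-3.
x is not negligible relative to C₀; solve x² + 0.0012·x − 3.3e-05 = 0.
x = (−Ka + √(Ka² + 4·Ka·C₀))/2 = 5.18 × 10^-3 M
pH = −log(5.18 × 10^-3) = 2.29

pH = 2.29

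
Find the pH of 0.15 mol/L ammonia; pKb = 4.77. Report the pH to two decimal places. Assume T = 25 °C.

NH3 + H2O ⇌ NH4+ + OH-
Kb = 10^(−4.77) = 1.70 × 10^-5
From the ICE table, Kb = x²/(0.15 − x) = 1.70 × 10^-5.
Since Kb ≪ C₀, x ≈ √(Kb·C₀) = 1.60 × 10^-3 M.
pOH = 2.80, so pH = 14.00 − pOH = 11.20

pH = 11.20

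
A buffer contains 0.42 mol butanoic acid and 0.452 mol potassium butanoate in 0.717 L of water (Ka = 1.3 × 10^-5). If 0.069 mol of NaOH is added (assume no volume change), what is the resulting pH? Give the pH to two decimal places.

pH = 5.06

After neutralization: n(CH3(CH2)2COOH) = 0.351 mol, n(CH3(CH2)2COO-) = 0.521 mol.
pKa = −log(1.3 × 10^-5) = 4.886
pH = pKa + log(n_CH3(CH2)2COO-/n_CH3(CH2)2COOH) = 4.886 + log(0.521/0.351) = 4.886 + (+0.172)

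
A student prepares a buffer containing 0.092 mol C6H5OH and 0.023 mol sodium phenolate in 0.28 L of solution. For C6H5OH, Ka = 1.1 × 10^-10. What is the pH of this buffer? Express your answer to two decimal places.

pH = 9.36

pKa = −log(1.1 × 10^-10) = 9.959
Using pH = pKa + log([base]/[acid]) with [base]/[acid] = 0.023/0.092:
pH = 9.959 + (-0.602) = 9.36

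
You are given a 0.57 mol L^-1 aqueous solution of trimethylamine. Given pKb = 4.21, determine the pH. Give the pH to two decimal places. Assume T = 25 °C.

(CH3)3N + H2O ⇌ (CH3)3NH+ + OH-
Kb = 10^(−4.21) = 6.17 × 10^-5
Kb = [OH-]²/(0.57 − [OH-]) = 6.17 × 10^-5
Since Kb ≪ C₀, [OH-] ≈ √(Kb·C₀) = 5.93 × 10^-3 M.
Check: 1% ionized — well under 5%, approximation valid.
pOH = 2.23, so pH = 14.00 − pOH = 11.77

pH = 11.77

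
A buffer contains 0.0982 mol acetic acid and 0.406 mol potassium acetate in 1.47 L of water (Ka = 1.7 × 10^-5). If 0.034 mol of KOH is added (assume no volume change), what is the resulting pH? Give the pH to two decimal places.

pH = 5.61

After neutralization: n(CH3COOH) = 0.0642 mol, n(CH3COO-) = 0.44 mol.
pKa = −log(1.7 × 10^-5) = 4.770
pH = pKa + log([A⁻]/[HA]) = 4.770 + log(0.44/0.0642) = 4.770 +0.836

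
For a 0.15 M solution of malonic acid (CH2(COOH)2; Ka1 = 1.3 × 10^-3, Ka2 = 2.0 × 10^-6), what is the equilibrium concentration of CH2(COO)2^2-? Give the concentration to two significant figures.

2.0 × 10^-6 M

First ionization gives [H+] ≈ [CH2(COOH)COO-] = 1.33 × 10^-2 M.
Second step: Ka2 = [H+][CH2(COO)2^2-]/[CH2(COOH)COO-] ≈ [CH2(COO)2^2-] (since [H+] ≈ [CH2(COOH)COO-]).
So [CH2(COO)2^2-] ≈ Ka2.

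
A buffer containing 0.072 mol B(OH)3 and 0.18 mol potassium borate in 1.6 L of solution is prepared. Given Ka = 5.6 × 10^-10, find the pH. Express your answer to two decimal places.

pKa = −log(5.6 × 10^-10) = 9.252
Henderson–Hasselbalch: pH = pKa + log([B(OH)4-]/[B(OH)3]) = 9.252 + log(0.18/0.072)
pH = 9.252 + (+0.398) = 9.65

pH = 9.65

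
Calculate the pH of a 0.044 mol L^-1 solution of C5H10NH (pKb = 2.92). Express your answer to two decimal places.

C5H10NH + H2O ⇌ C5H10NH2+ + OH-
Kb = 10^(−2.92) = 1.20 × 10^-3
Let x = [OH-] at equilibrium. Kb = x²/(0.044 − x).
x is not negligible relative to C₀; solve x² + 0.0012·x − 5.28e-05 = 0.
x = (−Kb + √(Kb² + 4·Kb·C₀))/2 = 6.69 × 10^-3 M
pOH = −log(6.69 × 10^-3) = 2.17; pH = 14.00 − 2.17 = 11.83

pH = 11.83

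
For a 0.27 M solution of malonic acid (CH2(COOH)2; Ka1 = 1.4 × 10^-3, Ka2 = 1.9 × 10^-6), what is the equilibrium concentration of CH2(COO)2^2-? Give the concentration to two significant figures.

First ionization gives [H+] ≈ [CH2(COOH)COO-] = 1.88 × 10^-2 M.
Second step: Ka2 = [H+][CH2(COO)2^2-]/[CH2(COOH)COO-] ≈ [CH2(COO)2^2-] (since [H+] ≈ [CH2(COOH)COO-]).
So [CH2(COO)2^2-] ≈ Ka2.

1.9 × 10^-6 M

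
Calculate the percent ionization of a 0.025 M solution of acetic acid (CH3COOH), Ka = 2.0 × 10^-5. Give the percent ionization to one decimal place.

CH3COOH ⇌ CH3COO- + H+; let x = [H+] at equilibrium.
x ≈ √(Ka·C₀) = √(2.0 × 10^-5 × 0.025) = 7.07 × 10^-4 M
Fraction ionized = 7.07 × 10^-4 / 0.025 = 0.0283 → 2.8%

2.8%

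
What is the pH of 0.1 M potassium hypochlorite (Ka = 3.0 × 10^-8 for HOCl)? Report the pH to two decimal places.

pH = 10.26

OCl- is the conjugate base of the weak acid HOCl.
Kb = Kw/Ka = 1.0×10^-14 / 3.0 × 10^-8 = 3.33 × 10^-7
Kb = [OH-]²/(0.1 − [OH-]) = 3.33 × 10^-7
Since Kb ≪ C₀, [OH-] ≈ √(Kb·C₀) = 1.82 × 10^-4 M.
([OH-]/C₀ = 0.18% < 5%, so the approximation holds.)
pOH = −log(1.82 × 10^-4) = 3.74; pH = 14.00 − 3.74 = 10.26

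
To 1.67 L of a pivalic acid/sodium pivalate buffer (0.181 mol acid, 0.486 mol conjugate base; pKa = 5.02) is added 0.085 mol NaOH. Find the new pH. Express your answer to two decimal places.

pH = 5.79

OH- converts (CH3)3CCOOH to (CH3)3CCOO-: (CH3)3CCOOH → 0.096 mol, (CH3)3CCOO- → 0.571 mol.
pH = pKa + log(n_(CH3)3CCOO-/n_(CH3)3CCOOH) = 5.02 + log(0.571/0.096) = 5.02 + (+0.774)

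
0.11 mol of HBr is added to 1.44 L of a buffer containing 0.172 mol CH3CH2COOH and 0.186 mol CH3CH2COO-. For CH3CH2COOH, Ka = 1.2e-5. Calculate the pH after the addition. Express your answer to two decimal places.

Added H+ converts CH3CH2COO- to CH3CH2COOH: CH3CH2COOH → 0.282 mol, CH3CH2COO- → 0.076 mol.
pKa = −log(1.2 × 10^-5) = 4.921
pH = pKa + log([A⁻]/[HA]) = 4.921 + log(0.076/0.282) = 4.921 -0.569

pH = 4.35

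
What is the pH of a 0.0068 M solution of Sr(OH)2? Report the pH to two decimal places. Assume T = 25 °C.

Sr(OH)2 is a strong base (each formula unit releases 2 OH-); [OH-] = 0.0136 M.
pOH = -log(0.0136) = 1.87
pH = 14.00 - 1.87 = 12.13

pH = 12.13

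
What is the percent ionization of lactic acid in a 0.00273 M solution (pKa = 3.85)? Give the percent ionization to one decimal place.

CH3CH(OH)COOH ⇌ CH3CH(OH)COO- + H+; let x = [H+] at equilibrium.
Ka = 10^(−3.85) = 1.41 × 10^-4
Solve x² + 0.000141x − 3.85e-07 = 0 → x = 5.54 × 10^-4 M
Fraction ionized = 5.54 × 10^-4 / 0.00273 = 0.2029 → 20.3%

20.3%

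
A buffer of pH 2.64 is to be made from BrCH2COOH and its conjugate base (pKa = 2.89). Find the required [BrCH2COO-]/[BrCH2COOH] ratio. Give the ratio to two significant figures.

ratio = 0.56

pH = pKa + log(r) ⇒ log(r) = 2.64 − 2.89 = -0.25
r = [BrCH2COO-]/[BrCH2COOH] = 10^(-0.25) = 0.562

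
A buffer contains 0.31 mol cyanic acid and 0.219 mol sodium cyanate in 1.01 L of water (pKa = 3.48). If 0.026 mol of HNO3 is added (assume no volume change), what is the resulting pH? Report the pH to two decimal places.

pH = 3.24

After neutralization: n(HOCN) = 0.336 mol, n(OCN-) = 0.193 mol.
pH = pKa + log([A⁻]/[HA]) = 3.48 + log(0.193/0.336) = 3.48 -0.241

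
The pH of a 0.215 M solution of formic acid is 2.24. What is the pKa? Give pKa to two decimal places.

[H+] = 10^(-2.24) = 5.75 × 10^-3 M
At equilibrium [HA] = 0.215 − 5.75 × 10^-3 = 2.09 × 10^-1 M
Ka = [H+][A-]/[HA] = (5.75 × 10^-3)² / 2.09 × 10^-1 = 1.58 × 10^-4
pKa = -log(1.58 × 10^-4) = 3.80

pKa = 3.80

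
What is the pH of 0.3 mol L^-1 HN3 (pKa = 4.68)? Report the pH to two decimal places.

HN3 ⇌ N3- + H+
Ka = 10^(−4.68) = 2.09 × 10^-5
Ka = x²/(0.3 − x) = 2.09 × 10^-5
Neglecting x in the denominator: x = √(2.09 × 10^-5 × 0.3) = 2.50 × 10^-3 M
(x/C₀ = 0.83% < 5%, so the approximation holds.)
pH = −log[H+] = −log(2.50 × 10^-3) = 2.60

pH = 2.60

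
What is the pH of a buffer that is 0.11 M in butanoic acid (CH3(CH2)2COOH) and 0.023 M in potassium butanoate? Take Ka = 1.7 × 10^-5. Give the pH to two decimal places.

pKa = −log(1.7 × 10^-5) = 4.770
Using pH = pKa + log([base]/[acid]) with [base]/[acid] = 0.023/0.11:
pH = 4.770 + (-0.680) = 4.09

pH = 4.09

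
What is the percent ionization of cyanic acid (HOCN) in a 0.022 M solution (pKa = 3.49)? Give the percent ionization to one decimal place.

11.4%

HOCN ⇌ OCN- + H+; let x = [H+] at equilibrium.
Ka = 10^(−3.49) = 3.24 × 10^-4
Solve x² + 0.000324x − 7.13e-06 = 0 → x = 2.51 × 10^-3 M
Fraction ionized = 2.51 × 10^-3 / 0.022 = 0.1141 → 11.4%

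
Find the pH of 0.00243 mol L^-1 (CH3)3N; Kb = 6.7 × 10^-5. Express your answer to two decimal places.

(CH3)3N + H2O ⇌ (CH3)3NH+ + OH-
From the ICE table, Kb = [OH-]²/(0.00243 − [OH-]) = 6.7 × 10^-5.
[OH-] is not negligible relative to C₀; solve [OH-]² + 6.7e-05·[OH-] − 1.63e-07 = 0.
[OH-] = (−Kb + √(Kb² + 4·Kb·C₀))/2 = 3.71 × 10^-4 M
pOH = −log(3.71 × 10^-4) = 3.43; pH = 14.00 − 3.43 = 10.57

pH = 10.57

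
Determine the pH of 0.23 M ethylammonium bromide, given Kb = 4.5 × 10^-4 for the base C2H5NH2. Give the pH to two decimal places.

C2H5NH3+ is the conjugate acid of the weak base C2H5NH2.
Ka = Kw/Kb = 1.0×10^-14 / 4.5 × 10^-4 = 2.22 × 10^-11
From the ICE table, Ka = x²/(0.23 − x) = 2.22 × 10^-11.
Assume x ≪ 0.23: x ≈ √(2.22 × 10^-11 × 0.23) = 2.26 × 10^-6 M
(x/C₀ = 0.00098% < 5%, so the approximation holds.)
pH = −log(2.26 × 10^-6) = 5.65

pH = 5.65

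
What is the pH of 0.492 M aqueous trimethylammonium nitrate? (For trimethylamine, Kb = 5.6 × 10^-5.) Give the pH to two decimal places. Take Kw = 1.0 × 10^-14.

(CH3)3NH+ is the conjugate acid of the weak base (CH3)3N.
Ka = Kw/Kb = 1.0×10^-14 / 5.6 × 10^-5 = 1.79 × 10^-10
From the ICE table, Ka = x²/(0.492 − x) = 1.79 × 10^-10.
Since Ka ≪ C₀, x ≈ √(Ka·C₀) = 9.38 × 10^-6 M.
(x/C₀ = 0.0019% < 5%, so the approximation holds.)
pH = −log(9.38 × 10^-6) = 5.03

pH = 5.03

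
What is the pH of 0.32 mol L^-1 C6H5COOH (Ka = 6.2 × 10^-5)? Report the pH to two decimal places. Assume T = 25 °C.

pH = 2.35

C6H5COOH ⇌ C6H5COO- + H+
Let x = [H+] at equilibrium. Ka = x²/(0.32 − x).
Neglecting x in the denominator: x = √(6.2 × 10^-5 × 0.32) = 4.45 × 10^-3 M
(x/C₀ = 1.4% < 5%, so the approximation holds.)
pH = −log[H+] = −log(4.45 × 10^-3) = 2.35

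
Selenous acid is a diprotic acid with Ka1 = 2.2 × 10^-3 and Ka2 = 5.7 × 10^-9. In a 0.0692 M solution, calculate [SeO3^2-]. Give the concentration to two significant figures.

5.7 × 10^-9 M

First ionization gives [H+] ≈ [HSeO3-] = 1.13 × 10^-2 M.
Second step: Ka2 = [H+][SeO3^2-]/[HSeO3-] ≈ [SeO3^2-] (since [H+] ≈ [HSeO3-]).
So [SeO3^2-] ≈ Ka2.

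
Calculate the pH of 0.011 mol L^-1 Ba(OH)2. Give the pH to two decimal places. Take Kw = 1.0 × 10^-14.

pH = 12.34

Ba(OH)2 is a strong base (each formula unit releases 2 OH-); [OH-] = 0.022 M.
pOH = -log(0.022) = 1.66
pH = 14.00 - 1.66 = 12.34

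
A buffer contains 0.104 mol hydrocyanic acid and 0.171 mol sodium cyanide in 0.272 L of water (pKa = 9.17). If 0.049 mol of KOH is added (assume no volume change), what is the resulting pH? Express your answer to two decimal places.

pH = 9.77

After neutralization: n(HCN) = 0.055 mol, n(CN-) = 0.22 mol.
pH = pKa + log(n_CN-/n_HCN) = 9.17 + log(0.22/0.055) = 9.17 + (+0.602)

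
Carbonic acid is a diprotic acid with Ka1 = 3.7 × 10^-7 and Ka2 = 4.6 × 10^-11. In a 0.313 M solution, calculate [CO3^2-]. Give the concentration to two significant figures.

4.6 × 10^-11 M

First ionization gives [H+] ≈ [HCO3-] = 3.40 × 10^-4 M.
Second step: Ka2 = [H+][CO3^2-]/[HCO3-] ≈ [CO3^2-] (since [H+] ≈ [HCO3-]).
So [CO3^2-] ≈ Ka2.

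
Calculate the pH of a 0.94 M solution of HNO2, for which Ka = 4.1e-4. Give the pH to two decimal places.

HNO2 ⇌ NO2- + H+
Ka = [H+]²/(0.94 − [H+]) = 4.1 × 10^-4
Assume [H+] ≪ 0.94: [H+] ≈ √(4.1 × 10^-4 × 0.94) = 1.96 × 10^-2 M
Check: 2.1% ionized — well under 5%, approximation valid.
pH = −log(1.96 × 10^-2) = 1.71

pH = 1.71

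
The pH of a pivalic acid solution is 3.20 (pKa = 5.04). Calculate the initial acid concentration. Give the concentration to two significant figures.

[H+] = 10^(-3.20) = 6.31 × 10^-4 M = x
Ka = 10^(−5.04) = 9.12 × 10^-6
Ka = x²/(C₀ − x) ⇒ C₀ = x + x²/Ka
C₀ = 6.31 × 10^-4 + (6.31 × 10^-4)²/(9.12 × 10^-6) = 4.43 × 10^-2 M

C₀ = 4.4 × 10^-2 M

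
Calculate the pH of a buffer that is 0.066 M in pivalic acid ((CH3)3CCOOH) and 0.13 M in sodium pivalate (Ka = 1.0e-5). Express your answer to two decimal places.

pH = 5.29

pKa = −log(1.0 × 10^-5) = 5.000
Using pH = pKa + log([base]/[acid]) with [base]/[acid] = 0.13/0.066:
pH = 5.000 + (+0.294) = 5.29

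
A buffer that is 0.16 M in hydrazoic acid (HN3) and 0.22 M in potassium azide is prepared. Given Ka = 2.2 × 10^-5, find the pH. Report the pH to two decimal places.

pKa = −log(2.2 × 10^-5) = 4.658
Henderson–Hasselbalch: pH = pKa + log([N3-]/[HN3]) = 4.658 + log(0.22/0.16)
pH = 4.658 + (+0.138) = 4.80

pH = 4.80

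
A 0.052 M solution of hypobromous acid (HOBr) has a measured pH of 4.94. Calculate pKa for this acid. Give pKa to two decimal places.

[H+] = 10^(-4.94) = 1.15 × 10^-5 M
At equilibrium [HA] = 0.052 − 1.15 × 10^-5 = 5.20 × 10^-2 M
Ka = [H+][A-]/[HA] = (1.15 × 10^-5)² / 5.20 × 10^-2 = 2.54 × 10^-9
pKa = -log(2.54 × 10^-9) = 8.60

pKa = 8.60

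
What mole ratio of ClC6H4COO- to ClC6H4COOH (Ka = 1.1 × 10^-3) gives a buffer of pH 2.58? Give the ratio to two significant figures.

ratio = 0.42

pKa = -log(1.1 × 10^-3) = 2.959
pH = pKa + log(r) ⇒ log(r) = 2.58 − 2.959 = -0.379
r = [ClC6H4COO-]/[ClC6H4COOH] = 10^(-0.379) = 0.418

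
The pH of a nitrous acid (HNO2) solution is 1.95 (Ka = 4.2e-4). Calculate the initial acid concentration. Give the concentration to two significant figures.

C₀ = 3.1 × 10^-1 M

[H+] = 10^(-1.95) = 1.12 × 10^-2 M = x
Ka = x²/(C₀ − x) ⇒ C₀ = x + x²/Ka
C₀ = 1.12 × 10^-2 + (1.12 × 10^-2)²/(4.2 × 10^-4) = 3.10 × 10^-1 M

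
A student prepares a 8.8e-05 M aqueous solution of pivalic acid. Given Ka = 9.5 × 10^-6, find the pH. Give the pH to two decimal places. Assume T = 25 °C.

(CH3)3CCOOH ⇌ (CH3)3CCOO- + H+
Let x = [H+] at equilibrium. Ka = x²/(8.8e-05 − x).
The 5% rule fails; solving x² + Ka·x − Ka·C₀ = 0 exactly:
x = (−Ka + √(Ka² + 4·Ka·C₀))/2 = 2.46 × 10^-5 M
pH = −log(2.46 × 10^-5) = 4.61

pH = 4.61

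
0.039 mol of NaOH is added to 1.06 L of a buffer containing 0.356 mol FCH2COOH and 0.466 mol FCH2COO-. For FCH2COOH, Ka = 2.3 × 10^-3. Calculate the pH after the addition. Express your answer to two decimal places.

pH = 2.84

OH- converts FCH2COOH to FCH2COO-: FCH2COOH → 0.317 mol, FCH2COO- → 0.505 mol.
pKa = −log(2.3 × 10^-3) = 2.638
pH = pKa + log([A⁻]/[HA]) = 2.638 + log(0.505/0.317) = 2.638 +0.202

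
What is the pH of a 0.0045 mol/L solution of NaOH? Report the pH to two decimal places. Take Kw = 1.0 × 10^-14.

pH = 11.65

NaOH is a strong base; [OH-] = 0.0045 M.
pOH = -log(0.0045) = 2.35
pH = 14.00 - 2.35 = 11.65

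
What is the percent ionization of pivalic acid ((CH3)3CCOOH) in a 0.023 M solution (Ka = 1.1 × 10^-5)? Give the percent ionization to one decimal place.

(CH3)3CCOOH ⇌ (CH3)3CCOO- + H+; let x = [H+] at equilibrium.
x ≈ √(Ka·C₀) = √(1.1 × 10^-5 × 0.023) = 5.03 × 10^-4 M
Fraction ionized = 5.03 × 10^-4 / 0.023 = 0.0219 → 2.2%

2.2%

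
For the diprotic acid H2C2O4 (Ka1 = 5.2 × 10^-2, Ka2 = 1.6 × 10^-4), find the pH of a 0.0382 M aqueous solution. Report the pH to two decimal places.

Ka1 ≫ Ka2, so treat the first dissociation as the only significant source of H+.
Ka1 = x²/(0.0382 − x) = 5.2 × 10^-2
Solving the quadratic: x = (−Ka1 + √(Ka1² + 4·Ka1·C₀))/2 = 2.56 × 10^-2 M
pH = −log(2.56 × 10^-2) = 1.59

pH = 1.59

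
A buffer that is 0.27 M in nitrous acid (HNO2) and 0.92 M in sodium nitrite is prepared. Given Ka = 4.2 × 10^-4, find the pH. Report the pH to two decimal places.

pKa = −log(4.2 × 10^-4) = 3.377
Using pH = pKa + log([base]/[acid]) with [base]/[acid] = 0.92/0.27:
pH = 3.377 + (+0.532) = 3.91

pH = 3.91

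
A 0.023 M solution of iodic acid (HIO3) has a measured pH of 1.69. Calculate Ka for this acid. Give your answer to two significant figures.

[H+] = 10^(-1.69) = 2.04 × 10^-2 M
At equilibrium [HA] = 0.023 − 2.04 × 10^-2 = 2.60 × 10^-3 M
Ka = [H+][A-]/[HA] = (2.04 × 10^-2)² / 2.60 × 10^-3 = 1.6 × 10^-1

Ka = 1.6 × 10^-1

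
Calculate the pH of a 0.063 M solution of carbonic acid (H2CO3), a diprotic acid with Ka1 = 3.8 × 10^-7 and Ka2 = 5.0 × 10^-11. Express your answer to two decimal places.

pH = 3.81

Since Ka1 ≫ Ka2, the first ionization dominates [H+].
Ka1 = x²/(0.063 − x) = 3.8 × 10^-7
x ≈ √(3.8 × 10^-7 × 0.063) = 1.55 × 10^-4 M
pH = −log(1.55 × 10^-4) = 3.81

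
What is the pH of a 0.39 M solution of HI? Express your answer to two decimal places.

HI is a strong acid and dissociates completely, so [H+] = 0.39 M.
pH = -log(0.39) = 0.41

pH = 0.41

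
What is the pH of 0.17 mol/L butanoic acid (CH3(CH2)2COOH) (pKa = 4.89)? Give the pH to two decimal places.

CH3(CH2)2COOH ⇌ CH3(CH2)2COO- + H+
Ka = 10^(−4.89) = 1.29 × 10^-5
From the ICE table, Ka = x²/(0.17 − x) = 1.29 × 10^-5.
Neglecting x in the denominator: x = √(1.29 × 10^-5 × 0.17) = 1.48 × 10^-3 M
pH = −log[H+] = −log(1.48 × 10^-3) = 2.83

pH = 2.83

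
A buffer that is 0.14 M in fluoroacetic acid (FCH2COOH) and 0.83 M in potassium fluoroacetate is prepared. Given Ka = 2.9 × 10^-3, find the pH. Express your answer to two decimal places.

pKa = −log(2.9 × 10^-3) = 2.538
Henderson–Hasselbalch: pH = pKa + log([FCH2COO-]/[FCH2COOH]) = 2.538 + log(0.83/0.14)
pH = 2.538 + (+0.773) = 3.31

pH = 3.31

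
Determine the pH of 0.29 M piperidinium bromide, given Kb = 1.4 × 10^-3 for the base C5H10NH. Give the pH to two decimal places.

pH = 5.84

C5H10NH2+ is the conjugate acid of the weak base C5H10NH.
Ka = Kw/Kb = 1.0×10^-14 / 1.4 × 10^-3 = 7.14 × 10^-12
From the ICE table, Ka = [H+]²/(0.29 − [H+]) = 7.14 × 10^-12.
Since Ka ≪ C₀, [H+] ≈ √(Ka·C₀) = 1.44 × 10^-6 M.
Check: 0.0005% ionized — well under 5%, approximation valid.
pH = −log[H+] = −log(1.44 × 10^-6) = 5.84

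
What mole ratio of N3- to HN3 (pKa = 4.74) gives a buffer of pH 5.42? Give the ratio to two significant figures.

pH = pKa + log(r) ⇒ log(r) = 5.42 − 4.74 = +0.68
r = [N3-]/[HN3] = 10^(+0.68) = 4.79

ratio = 4.8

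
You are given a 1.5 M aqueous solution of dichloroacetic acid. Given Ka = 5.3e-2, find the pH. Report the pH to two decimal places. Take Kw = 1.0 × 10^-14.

Cl2CHCOOH ⇌ Cl2CHCOO- + H+
From the ICE table, Ka = [H+]²/(1.5 − [H+]) = 5.3 × 10^-2.
Here C₀/Ka ≈ 28.3, so the small-[H+] approximation fails. Use the quadratic:
[H+] = [−0.053 + √(0.053² + 0.318)]/2 = 2.57 × 10^-1 M
pH = −log(2.57 × 10^-1) = 0.59

pH = 0.59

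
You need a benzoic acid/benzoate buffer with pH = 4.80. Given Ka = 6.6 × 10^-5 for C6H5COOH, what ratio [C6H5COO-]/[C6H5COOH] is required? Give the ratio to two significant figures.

ratio = 4.2

pKa = -log(6.6 × 10^-5) = 4.180
pH = pKa + log(r) ⇒ log(r) = 4.80 − 4.180 = +0.620
r = [C6H5COO-]/[C6H5COOH] = 10^(+0.620) = 4.17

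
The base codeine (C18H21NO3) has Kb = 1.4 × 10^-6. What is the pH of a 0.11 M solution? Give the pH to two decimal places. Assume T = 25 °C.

C18H21NO3 + H2O ⇌ C18H22NO3+ + OH-
From the ICE table, Kb = [OH-]²/(0.11 − [OH-]) = 1.4 × 10^-6.
Neglecting [OH-] in the denominator: [OH-] = √(1.4 × 10^-6 × 0.11) = 3.92 × 10^-4 M
([OH-]/C₀ = 0.36% < 5%, so the approximation holds.)
pOH = −log(3.92 × 10^-4) = 3.41; pH = 14.00 − 3.41 = 10.59

pH = 10.59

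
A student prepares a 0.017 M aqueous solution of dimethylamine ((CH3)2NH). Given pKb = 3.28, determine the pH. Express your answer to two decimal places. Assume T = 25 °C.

(CH3)2NH + H2O ⇌ (CH3)2NH2+ + OH-
Kb = 10^(−3.28) = 5.25 × 10^-4
Kb = x²/(0.017 − x) = 5.25 × 10^-4
The 5% rule fails; solving x² + Kb·x − Kb·C₀ = 0 exactly:
x = [−0.000525 + √(0.000525² + 3.57e-05)]/2 = 2.74 × 10^-3 M
pOH = 2.56, so pH = 14.00 − pOH = 11.44

pH = 11.44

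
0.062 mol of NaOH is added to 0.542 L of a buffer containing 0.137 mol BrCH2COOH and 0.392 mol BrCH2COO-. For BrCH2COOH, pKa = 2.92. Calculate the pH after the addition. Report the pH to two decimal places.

OH- converts BrCH2COOH to BrCH2COO-: BrCH2COOH → 0.075 mol, BrCH2COO- → 0.454 mol.
pH = pKa + log(n_BrCH2COO-/n_BrCH2COOH) = 2.92 + log(0.454/0.075) = 2.92 + (+0.782)

pH = 3.70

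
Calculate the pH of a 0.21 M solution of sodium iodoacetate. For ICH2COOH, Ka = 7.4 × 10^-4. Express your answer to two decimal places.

pH = 8.23

ICH2COO- is the conjugate base of the weak acid ICH2COOH.
Kb = Kw/Ka = 1.0×10^-14 / 7.4 × 10^-4 = 1.35 × 10^-11
Kb = [OH-]²/(0.21 − [OH-]) = 1.35 × 10^-11
Assume [OH-] ≪ 0.21: [OH-] ≈ √(1.35 × 10^-11 × 0.21) = 1.68 × 10^-6 M
([OH-]/C₀ = 0.0008% < 5%, so the approximation holds.)
pOH = −log(1.68 × 10^-6) = 5.77; pH = 14.00 − 5.77 = 8.23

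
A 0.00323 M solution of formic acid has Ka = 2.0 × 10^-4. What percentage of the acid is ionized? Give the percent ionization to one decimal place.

HCOOH ⇌ HCOO- + H+; let x = [H+] at equilibrium.
Ka = x²/(C₀ − x); solving the quadratic gives x = 7.10 × 10^-4 M.
% ionization = x/C₀ × 100% = 7.10 × 10^-4/0.00323 × 100% = 22.0%

22.0%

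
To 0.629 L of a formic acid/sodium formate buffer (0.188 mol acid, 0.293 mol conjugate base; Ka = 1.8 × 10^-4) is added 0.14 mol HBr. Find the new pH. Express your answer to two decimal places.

pH = 3.41

After neutralization: n(HCOOH) = 0.328 mol, n(HCOO-) = 0.153 mol.
pKa = −log(1.8 × 10^-4) = 3.745
pH = pKa + log(n_HCOO-/n_HCOOH) = 3.745 + log(0.153/0.328) = 3.745 + (-0.331)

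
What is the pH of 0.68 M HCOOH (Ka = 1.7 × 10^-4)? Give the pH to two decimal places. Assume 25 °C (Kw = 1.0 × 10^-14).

pH = 1.97

HCOOH ⇌ HCOO- + H+
Ka = x²/(0.68 − x) = 1.7 × 10^-4
Assume x ≪ 0.68: x ≈ √(1.7 × 10^-4 × 0.68) = 1.08 × 10^-2 M
pH = −log(1.08 × 10^-2) = 1.97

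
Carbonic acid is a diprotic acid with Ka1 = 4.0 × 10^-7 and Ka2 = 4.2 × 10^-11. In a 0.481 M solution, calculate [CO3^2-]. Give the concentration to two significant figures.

4.2 × 10^-11 M

First ionization gives [H+] ≈ [HCO3-] = 4.39 × 10^-4 M.
Second step: Ka2 = [H+][CO3^2-]/[HCO3-] ≈ [CO3^2-] (since [H+] ≈ [HCO3-]).
So [CO3^2-] ≈ Ka2.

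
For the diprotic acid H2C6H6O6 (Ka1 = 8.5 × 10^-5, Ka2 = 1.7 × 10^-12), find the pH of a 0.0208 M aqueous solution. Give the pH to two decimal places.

pH = 2.89

Since Ka1 ≫ Ka2, the first ionization dominates [H+].
Ka1 = x²/(0.0208 − x) = 8.5 × 10^-5
Solving the quadratic: x = (−Ka1 + √(Ka1² + 4·Ka1·C₀))/2 = 1.29 × 10^-3 M
pH = −log(1.29 × 10^-3) = 2.89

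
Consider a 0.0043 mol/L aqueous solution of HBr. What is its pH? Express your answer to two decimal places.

pH = 2.37

HBr is a strong acid and dissociates completely, so [H+] = 0.0043 M.
pH = -log(0.0043) = 2.37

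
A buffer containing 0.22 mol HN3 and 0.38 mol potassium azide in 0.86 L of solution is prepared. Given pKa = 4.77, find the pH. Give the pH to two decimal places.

pH = pKa + log([A⁻]/[HA]) = 4.77 + log(0.38/0.22)
pH = 4.77 + (+0.237) = 5.01

pH = 5.01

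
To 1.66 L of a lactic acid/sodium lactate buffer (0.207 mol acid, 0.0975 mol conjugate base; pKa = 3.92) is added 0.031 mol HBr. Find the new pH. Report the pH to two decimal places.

After neutralization: n(CH3CH(OH)COOH) = 0.238 mol, n(CH3CH(OH)COO-) = 0.0665 mol.
pH = pKa + log([A⁻]/[HA]) = 3.92 + log(0.0665/0.238) = 3.92 -0.554

pH = 3.37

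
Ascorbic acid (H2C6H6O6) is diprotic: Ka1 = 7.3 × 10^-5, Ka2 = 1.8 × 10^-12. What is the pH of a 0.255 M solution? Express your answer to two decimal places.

pH = 2.37

Since Ka1 ≫ Ka2, the first ionization dominates [H+].
Ka1 = x²/(0.255 − x) = 7.3 × 10^-5
x ≈ √(7.3 × 10^-5 × 0.255) = 4.31 × 10^-3 M
pH = −log(4.31 × 10^-3) = 2.37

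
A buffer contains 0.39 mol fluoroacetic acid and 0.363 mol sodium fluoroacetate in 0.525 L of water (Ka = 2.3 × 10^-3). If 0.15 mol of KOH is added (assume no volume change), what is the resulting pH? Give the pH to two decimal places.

After neutralization: n(FCH2COOH) = 0.24 mol, n(FCH2COO-) = 0.513 mol.
pKa = −log(2.3 × 10^-3) = 2.638
pH = pKa + log(n_FCH2COO-/n_FCH2COOH) = 2.638 + log(0.513/0.24) = 2.638 + (+0.330)

pH = 2.97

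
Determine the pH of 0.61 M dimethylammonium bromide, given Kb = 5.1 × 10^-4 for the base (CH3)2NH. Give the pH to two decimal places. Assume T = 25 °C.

pH = 5.46

(CH3)2NH2+ is the conjugate acid of the weak base (CH3)2NH.
Ka = Kw/Kb = 1.0×10^-14 / 5.1 × 10^-4 = 1.96 × 10^-11
From the ICE table, Ka = x²/(0.61 − x) = 1.96 × 10^-11.
Assume x ≪ 0.61: x ≈ √(1.96 × 10^-11 × 0.61) = 3.46 × 10^-6 M
Check: 0.00057% ionized — well under 5%, approximation valid.
pH = −log(3.46 × 10^-6) = 5.46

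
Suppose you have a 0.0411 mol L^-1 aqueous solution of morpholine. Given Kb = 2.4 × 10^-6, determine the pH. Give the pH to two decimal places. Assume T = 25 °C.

C4H8ONH + H2O ⇌ C4H8ONH2+ + OH-
Kb = x²/(0.0411 − x) = 2.4 × 10^-6
Neglecting x in the denominator: x = √(2.4 × 10^-6 × 0.0411) = 3.14 × 10^-4 M
Check: 0.76% ionized — well under 5%, approximation valid.
pOH = −log(3.14 × 10^-4) = 3.50; pH = 14.00 − 3.50 = 10.50

pH = 10.50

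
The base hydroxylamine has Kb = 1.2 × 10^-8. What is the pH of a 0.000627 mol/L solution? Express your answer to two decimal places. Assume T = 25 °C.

NH2OH + H2O ⇌ NH3OH+ + OH-
From the ICE table, Kb = [OH-]²/(0.000627 − [OH-]) = 1.2 × 10^-8.
Assume [OH-] ≪ 0.000627: [OH-] ≈ √(1.2 × 10^-8 × 0.000627) = 2.74 × 10^-6 M
pOH = 5.56, so pH = 14.00 − pOH = 8.44

pH = 8.44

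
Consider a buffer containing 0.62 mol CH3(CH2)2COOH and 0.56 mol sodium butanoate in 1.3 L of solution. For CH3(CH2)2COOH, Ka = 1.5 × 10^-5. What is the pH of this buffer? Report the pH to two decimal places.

pH = 4.78

pKa = −log(1.5 × 10^-5) = 4.824
pH = pKa + log([A⁻]/[HA]) = 4.824 + log(0.56/0.62)
pH = 4.824 + (-0.044) = 4.78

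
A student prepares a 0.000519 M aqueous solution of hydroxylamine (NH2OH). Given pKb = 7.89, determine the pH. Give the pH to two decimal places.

NH2OH + H2O ⇌ NH3OH+ + OH-
Kb = 10^(−7.89) = 1.29 × 10^-8
From the ICE table, Kb = [OH-]²/(0.000519 − [OH-]) = 1.29 × 10^-8.
Neglecting [OH-] in the denominator: [OH-] = √(1.29 × 10^-8 × 0.000519) = 2.59 × 10^-6 M
pOH = −log(2.59 × 10^-6) = 5.59; pH = 14.00 − 5.59 = 8.41

pH = 8.41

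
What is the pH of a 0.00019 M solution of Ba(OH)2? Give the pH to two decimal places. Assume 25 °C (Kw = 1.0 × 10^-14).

pH = 10.58

Ba(OH)2 is a strong base (each formula unit releases 2 OH-); [OH-] = 0.00038 M.
pOH = -log(0.00038) = 3.42
pH = 14.00 - 3.42 = 10.58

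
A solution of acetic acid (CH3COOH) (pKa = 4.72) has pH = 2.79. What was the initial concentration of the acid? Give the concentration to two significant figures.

[H+] = 10^(-2.79) = 1.62 × 10^-3 M = x
Ka = 10^(−4.72) = 1.91 × 10^-5
Ka = x²/(C₀ − x) ⇒ C₀ = x + x²/Ka
C₀ = 1.62 × 10^-3 + (1.62 × 10^-3)²/(1.91 × 10^-5) = 1.39 × 10^-1 M

C₀ = 1.4 × 10^-1 M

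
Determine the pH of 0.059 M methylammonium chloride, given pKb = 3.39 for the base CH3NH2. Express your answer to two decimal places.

pH = 5.92

CH3NH3+ is the conjugate acid of the weak base CH3NH2.
Kb = 10^(−3.39) = 4.07 × 10^-4
Ka = Kw/Kb = 1.0×10^-14 / 4.07 × 10^-4 = 2.46 × 10^-11
Ka = x²/(0.059 − x) = 2.46 × 10^-11
Since Ka ≪ C₀, x ≈ √(Ka·C₀) = 1.20 × 10^-6 M.
pH = −log(1.20 × 10^-6) = 5.92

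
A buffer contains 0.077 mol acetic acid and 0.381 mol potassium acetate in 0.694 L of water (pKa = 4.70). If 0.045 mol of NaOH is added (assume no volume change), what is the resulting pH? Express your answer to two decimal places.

OH- converts CH3COOH to CH3COO-: CH3COOH → 0.032 mol, CH3COO- → 0.426 mol.
Henderson–Hasselbalch with mole ratio 0.426/0.032: pH = 4.70 + (+1.124)

pH = 5.82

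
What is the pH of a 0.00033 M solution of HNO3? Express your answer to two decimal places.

pH = 3.48

HNO3 is a strong acid and dissociates completely, so [H+] = 0.00033 M.
pH = -log(0.00033) = 3.48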